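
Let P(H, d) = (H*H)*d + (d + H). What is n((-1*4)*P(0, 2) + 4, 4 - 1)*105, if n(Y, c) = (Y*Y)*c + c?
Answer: 5355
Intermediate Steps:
P(H, d) = H + d + d*H**2 (P(H, d) = H**2*d + (H + d) = d*H**2 + (H + d) = H + d + d*H**2)
n(Y, c) = c + c*Y**2 (n(Y, c) = Y**2*c + c = c*Y**2 + c = c + c*Y**2)
n((-1*4)*P(0, 2) + 4, 4 - 1)*105 = ((4 - 1)*(1 + ((-1*4)*(0 + 2 + 2*0**2) + 4)**2))*105 = (3*(1 + (-4*(0 + 2 + 2*0) + 4)**2))*105 = (3*(1 + (-4*(0 + 2 + 0) + 4)**2))*105 = (3*(1 + (-4*2 + 4)**2))*105 = (3*(1 + (-8 + 4)**2))*105 = (3*(1 + (-4)**2))*105 = (3*(1 + 16))*105 = (3*17)*105 = 51*105 = 5355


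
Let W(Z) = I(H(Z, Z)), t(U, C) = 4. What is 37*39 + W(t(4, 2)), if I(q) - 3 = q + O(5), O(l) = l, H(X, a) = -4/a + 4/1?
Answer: 1454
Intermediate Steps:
H(X, a) = 4 - 4/a (H(X, a) = -4/a + 4*1 = -4/a + 4 = 4 - 4/a)
I(q) = 8 + q (I(q) = 3 + (q + 5) = 3 + (5 + q) = 8 + q)
W(Z) = 12 - 4/Z (W(Z) = 8 + (4 - 4/Z) = 12 - 4/Z)
37*39 + W(t(4, 2)) = 37*39 + (12 - 4/4) = 1443 + (12 - 4*¼) = 1443 + (12 - 1) = 1443 + 11 = 1454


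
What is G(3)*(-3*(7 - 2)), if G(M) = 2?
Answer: -30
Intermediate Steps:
G(3)*(-3*(7 - 2)) = 2*(-3*(7 - 2)) = 2*(-3*5) = 2*(-15) = -30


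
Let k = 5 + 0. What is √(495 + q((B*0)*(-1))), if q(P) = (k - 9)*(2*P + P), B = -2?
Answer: 3*√55 ≈ 22.249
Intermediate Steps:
k = 5
q(P) = -12*P (q(P) = (5 - 9)*(2*P + P) = -12*P)
√(495 + q((B*0)*(-1))) = √(495 - 12*(-2*0)*(-1)) = √(495 - 0*(-1)) = √(495 - 12*0) = √(495 + 0) = √495 = 3*√55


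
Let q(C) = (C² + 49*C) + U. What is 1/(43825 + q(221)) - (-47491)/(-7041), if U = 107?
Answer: -546683949/81051298 ≈ -6.7449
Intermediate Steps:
q(C) = 107 + C² + 49*C (q(C) = (C² + 49*C) + 107 = 107 + C² + 49*C)
1/(43825 + q(221)) - (-47491)/(-7041) = 1/(43825 + (107 + 221² + 49*221)) - (-47491)/(-7041) = 1/(43825 + (107 + 48841 + 10829)) - (-47491)*(-1)/7041 = 1/(43825 + 59777) - 1*47491/7041 = 1/103602 - 47491/7041 = -546683949/81051298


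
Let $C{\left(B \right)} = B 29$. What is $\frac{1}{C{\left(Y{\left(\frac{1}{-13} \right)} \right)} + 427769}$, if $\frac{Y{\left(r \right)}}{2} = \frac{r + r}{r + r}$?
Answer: $\frac{1}{427827} \approx 2.3374 \cdot 10^{-6}$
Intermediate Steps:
$Y{\left(r \right)} = 2$ ($Y{\left(r \right)} = 2 \frac{r + r}{r + r} = 2 \frac{2 r}{2 r} = 2 \cdot 2 r \frac{1}{2 r} = 2 \cdot 1 = 2$)
$C{\left(B \right)} = 29 B$
$\frac{1}{C{\left(Y{\left(\frac{1}{-13} \right)} \right)} + 427769} = \frac{1}{29 \cdot 2 + 427769} = \frac{1}{58 + 427769} = \frac{1}{427827}$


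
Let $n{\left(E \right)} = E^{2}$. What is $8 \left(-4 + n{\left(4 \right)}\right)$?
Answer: $96$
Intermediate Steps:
$8 \left(-4 + n{\left(4 \right)}\right) = 8 \left(-4 + 4^{2}\right) = 8 \left(-4 + 16\right) = 8 \cdot 12 = 96$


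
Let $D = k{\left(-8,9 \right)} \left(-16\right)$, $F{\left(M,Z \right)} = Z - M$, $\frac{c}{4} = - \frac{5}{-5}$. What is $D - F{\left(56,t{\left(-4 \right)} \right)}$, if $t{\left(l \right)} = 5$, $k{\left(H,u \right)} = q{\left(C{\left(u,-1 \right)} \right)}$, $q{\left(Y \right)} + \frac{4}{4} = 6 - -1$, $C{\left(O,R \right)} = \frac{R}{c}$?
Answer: $-45$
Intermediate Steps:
$c = 4$ ($c = 4 \left(- \frac{5}{-5}\right) = 4 \left(\left(-5\right) \left(- \frac{1}{5}\right)\right) = 4 \cdot 1 = 4$)
$C{\left(O,R \right)} = \frac{R}{4}$
$q{\left(Y \right)} = 6$ ($q{\left(Y \right)} = -1 + \left(6 - -1\right) = -1 + \left(6 + 1\right) = -1 + 7 = 6$)
$k{\left(H,u \right)} = 6$
$D = -96$ ($D = 6 \left(-16\right) = -96$)
$D - F{\left(56,t{\left(-4 \right)} \right)} = -96 - \left(5 - 56\right) = -96 - -51 = -96 + 51 = -45$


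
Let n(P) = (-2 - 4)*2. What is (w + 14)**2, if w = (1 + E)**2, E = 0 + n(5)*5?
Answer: 12215025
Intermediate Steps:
n(P) = -12 (n(P) = -6*2 = -12)
E = -60 (E = 0 - 12*5 = 0 - 60 = -60)
w = 3481 (w = (1 - 60)**2 = (-59)**2 = 3481)
(w + 14)**2 = (3481 + 14)**2 = 3495**2 = 12215025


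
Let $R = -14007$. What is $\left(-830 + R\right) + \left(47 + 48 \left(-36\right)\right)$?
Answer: $-16518$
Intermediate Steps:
$\left(-830 + R\right) + \left(47 + 48 \left(-36\right)\right) = \left(-830 - 14007\right) + \left(47 + 48 \left(-36\right)\right) = -14837 + \left(47 - 1728\right) = -14837 - 1681 = -16518$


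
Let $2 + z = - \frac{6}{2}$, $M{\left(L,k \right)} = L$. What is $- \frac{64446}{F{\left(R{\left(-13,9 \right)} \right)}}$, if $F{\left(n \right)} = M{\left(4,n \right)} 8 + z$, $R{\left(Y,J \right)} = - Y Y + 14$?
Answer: $- \frac{21482}{9} \approx -2386.9$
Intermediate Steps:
$z = -5$ ($z = -2 - \frac{6}{2} = -2 - 3 = -5$)
$R{\left(Y,J \right)} = 14 - Y^{2}$ ($R{\left(Y,J \right)} = - Y^{2} + 14 = 14 - Y^{2}$)
$F{\left(n \right)} = 27$ ($F{\left(n \right)} = 4 \cdot 8 - 5 = 32 - 5 = 27$)
$- \frac{64446}{F{\left(R{\left(-13,9 \right)} \right)}} = - \frac{64446}{27} = \left(-64446\right) \frac{1}{27} = - \frac{21482}{9}$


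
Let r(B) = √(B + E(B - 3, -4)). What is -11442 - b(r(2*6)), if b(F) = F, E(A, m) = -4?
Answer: -11442 - 2*√2 ≈ -11445.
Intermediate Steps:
r(B) = √(-4 + B) (r(B) = √(B - 4) = √(-4 + B))
-11442 - b(r(2*6)) = -11442 - √(-4 + 2*6) = -11442 - √(-4 + 12) = -11442 - √8 = -11442 - 2*√2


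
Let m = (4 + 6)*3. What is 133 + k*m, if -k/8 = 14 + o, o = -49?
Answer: 8533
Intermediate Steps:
m = 30 (m = 10*3 = 30)
k = 280 (k = -8*(14 - 49) = -8*(-35) = 280)
133 + k*m = 133 + 280*30 = 133 + 8400 = 8533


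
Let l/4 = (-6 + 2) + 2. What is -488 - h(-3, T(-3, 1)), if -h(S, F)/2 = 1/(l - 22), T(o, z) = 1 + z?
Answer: -7321/15 ≈ -488.07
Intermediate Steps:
l = -8 (l = 4*((-6 + 2) + 2) = 4*(-4 + 2) = 4*(-2) = -8)
h(S, F) = 1/15 (h(S, F) = -2/(-8 - 22) = -2/(-30) = -2*(-1/30) = 1/15)
-488 - h(-3, T(-3, 1)) = -488 - 1*1/15 = -488 - 1/15 = -7321/15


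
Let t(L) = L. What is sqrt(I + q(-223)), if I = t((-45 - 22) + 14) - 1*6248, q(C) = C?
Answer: 2*I*sqrt(1631) ≈ 80.771*I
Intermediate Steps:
I = -6301 (I = ((-45 - 22) + 14) - 1*6248 = (-67 + 14) - 6248 = -53 - 6248 = -6301)
sqrt(I + q(-223)) = sqrt(-6301 - 223) = sqrt(-6524) = 2*I*sqrt(1631)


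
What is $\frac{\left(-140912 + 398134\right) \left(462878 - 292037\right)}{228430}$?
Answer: $\frac{21972031851}{114215} \approx 1.9237 \cdot 10^{5}$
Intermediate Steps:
$\frac{\left(-140912 + 398134\right) \left(462878 - 292037\right)}{228430} = 257222 \cdot 170841 \cdot \frac{1}{228430} = 43944063702 \cdot \frac{1}{228430} = \frac{21972031851}{114215}$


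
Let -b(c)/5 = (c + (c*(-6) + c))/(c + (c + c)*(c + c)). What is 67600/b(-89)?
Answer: -1199900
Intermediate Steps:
b(c) = 20*c/(c + 4*c²) (b(c) = -5*(c + (c*(-6) + c))/(c + (c + c)*(c + c)) = -5*(c + (-6*c + c))/(c + (2*c)*(2*c)) = -5*(c - 5*c)/(c + 4*c²) = -5*(-4*c)/(c + 4*c²) = -(-20)*c/(c + 4*c²) = 20*c/(c + 4*c²))
67600/b(-89) = 67600/((20/(1 + 4*(-89)))) = 67600/((20/(1 - 356))) = 67600/((20/(-355))) = 67600/((20*(-1/355))) = 67600/(-4/71) = 67600*(-71/4) = -1199900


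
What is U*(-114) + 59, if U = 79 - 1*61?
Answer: -1993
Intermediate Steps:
U = 18 (U = 79 - 61 = 18)
U*(-114) + 59 = 18*(-114) + 59 = -2052 + 59 = -1993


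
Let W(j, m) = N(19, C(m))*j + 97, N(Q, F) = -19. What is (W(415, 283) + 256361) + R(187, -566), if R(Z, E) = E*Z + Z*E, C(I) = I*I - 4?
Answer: 36889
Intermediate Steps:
C(I) = -4 + I² (C(I) = I² - 4 = -4 + I²)
R(Z, E) = 2*E*Z (R(Z, E) = E*Z + E*Z = 2*E*Z)
W(j, m) = 97 - 19*j (W(j, m) = -19*j + 97 = 97 - 19*j)
(W(415, 283) + 256361) + R(187, -566) = ((97 - 19*415) + 256361) + 2*(-566)*187 = ((97 - 7885) + 256361) - 211684 = (-7788 + 256361) - 211684 = 248573 - 211684 = 36889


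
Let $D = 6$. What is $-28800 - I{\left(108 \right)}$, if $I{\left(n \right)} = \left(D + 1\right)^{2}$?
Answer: $-28849$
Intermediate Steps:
$I{\left(n \right)} = 49$ ($I{\left(n \right)} = \left(6 + 1\right)^{2} = 7^{2} = 49$)
$-28800 - I{\left(108 \right)} = -28800 - 49 = -28849$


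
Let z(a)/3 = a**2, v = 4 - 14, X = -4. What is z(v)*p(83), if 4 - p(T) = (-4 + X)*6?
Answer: 15600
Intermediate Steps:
p(T) = 52 (p(T) = 4 - (-4 - 4)*6 = 4 - (-8)*6 = 4 - 1*(-48) = 4 + 48 = 52)
v = -10
z(a) = 3*a**2
z(v)*p(83) = (3*(-10)**2)*52 = (3*100)*52 = 300*52 = 15600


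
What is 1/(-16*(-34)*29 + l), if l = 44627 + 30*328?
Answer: 1/70243 ≈ 1.4236e-5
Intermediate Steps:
l = 54467 (l = 44627 + 9840 = 54467)
1/(-16*(-34)*29 + l) = 1/(-16*(-34)*29 + 54467) = 1/(544*29 + 54467) = 1/(15776 + 54467) = 1/70243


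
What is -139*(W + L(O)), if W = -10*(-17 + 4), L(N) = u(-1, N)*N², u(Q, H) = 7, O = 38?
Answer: -1423082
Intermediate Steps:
L(N) = 7*N²
W = 130 (W = -10*(-13) = 130)
-139*(W + L(O)) = -139*(130 + 7*38²) = -139*(130 + 7*1444) = -139*(130 + 10108) = -139*10238 = -1423082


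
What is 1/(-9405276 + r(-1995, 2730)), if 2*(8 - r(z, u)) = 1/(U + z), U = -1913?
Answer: -7816/73511574687 ≈ -1.0632e-7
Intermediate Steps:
r(z, u) = 8 - 1/(2*(-1913 + z))
1/(-9405276 + r(-1995, 2730)) = 1/(-9405276 + (-30609 + 16*(-1995))/(2*(-1913 - 1995))) = 1/(-9405276 + (1/2)*(-30609 - 31920)/(-3908)) = 1/(-9405276 + (1/2)*(-1/3908)*(-62529)) = 1/(-9405276 + 62529/7816) = 1/(-73511574687/7816) = -7816/73511574687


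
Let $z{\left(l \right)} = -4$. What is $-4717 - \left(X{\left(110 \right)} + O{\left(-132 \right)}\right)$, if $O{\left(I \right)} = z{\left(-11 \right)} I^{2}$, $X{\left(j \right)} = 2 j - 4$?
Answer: $64763$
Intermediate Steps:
$X{\left(j \right)} = -4 + 2 j$
$O{\left(I \right)} = - 4 I^{2}$
$-4717 - \left(X{\left(110 \right)} + O{\left(-132 \right)}\right) = -4717 - \left(\left(-4 + 2 \cdot 110\right) - 4 \left(-132\right)^{2}\right) = -4717 - \left(\left(-4 + 220\right) - 69696\right) = -4717 - \left(216 - 69696\right) = -4717 - -69480 = -4717 + 69480 = 64763$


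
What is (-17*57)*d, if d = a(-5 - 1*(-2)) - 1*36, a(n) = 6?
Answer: 29070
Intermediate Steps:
d = -30 (d = 6 - 1*36 = 6 - 36 = -30)
(-17*57)*d = -17*57*(-30) = -969*(-30) = 29070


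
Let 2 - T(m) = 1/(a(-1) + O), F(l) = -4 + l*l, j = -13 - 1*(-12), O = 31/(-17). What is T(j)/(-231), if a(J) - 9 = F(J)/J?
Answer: -47/5709 ≈ -0.0082326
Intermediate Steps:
O = -31/17 (O = 31*(-1/17) = -31/17 ≈ -1.8235)
j = -1 (j = -13 + 12 = -1)
F(l) = -4 + l²
a(J) = 9 + (-4 + J²)/J
T(m) = 329/173 (T(m) = 2 - 1/((9 - 1 - 4/(-1)) - 31/17) = 2 - 1/((9 - 1 - 4*(-1)) - 31/17) = 2 - 1/((9 - 1 + 4) - 31/17) = 2 - 1/(12 - 31/17) = 2 - 1/173/17 = 2 - 1*17/173 = 2 - 17/173 = 329/173)
T(j)/(-231) = (329/173)/(-231) = (329/173)*(-1/231) = -47/5709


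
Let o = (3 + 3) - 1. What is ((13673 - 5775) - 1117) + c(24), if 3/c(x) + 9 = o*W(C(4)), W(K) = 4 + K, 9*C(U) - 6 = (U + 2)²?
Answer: 698452/103 ≈ 6781.1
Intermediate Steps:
C(U) = ⅔ + (2 + U)²/9 (C(U) = ⅔ + (U + 2)²/9 = ⅔ + (2 + U)²/9)
o = 5 (o = 6 - 1 = 5)
c(x) = 9/103 (c(x) = 3/(-9 + 5*(4 + (⅔ + (2 + 4)²/9))) = 3/(-9 + 5*(4 + (⅔ + (⅑)*6²))) = 3/(-9 + 5*(4 + (⅔ + (⅑)*36))) = 3/(-9 + 5*(4 + (⅔ + 4))) = 3/(-9 + 5*(4 + 14/3)) = 3/(-9 + 5*(26/3)) = 3/(-9 + 130/3) = 3/(103/3) = 3*(3/103) = 9/103)
((13673 - 5775) - 1117) + c(24) = ((13673 - 5775) - 1117) + 9/103 = (7898 - 1117) + 9/103 = 6781 + 9/103 = 698452/103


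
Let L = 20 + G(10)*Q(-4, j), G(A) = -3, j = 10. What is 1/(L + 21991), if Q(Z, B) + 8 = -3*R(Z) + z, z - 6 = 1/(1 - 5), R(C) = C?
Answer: 4/87927 ≈ 4.5492e-5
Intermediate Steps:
z = 23/4 (z = 6 + 1/(1 - 5) = 6 + 1/(-4) = 6 - ¼ = 23/4 ≈ 5.7500)
Q(Z, B) = -9/4 - 3*Z (Q(Z, B) = -8 + (-3*Z + 23/4) = -8 + (23/4 - 3*Z) = -9/4 - 3*Z)
L = -37/4 (L = 20 - 3*(-9/4 - 3*(-4)) = 20 - 3*(-9/4 + 12) = 20 - 3*39/4 = 20 - 117/4 = -37/4 ≈ -9.2500)
1/(L + 21991) = 1/(-37/4 + 21991) = 1/(87927/4) = 4/87927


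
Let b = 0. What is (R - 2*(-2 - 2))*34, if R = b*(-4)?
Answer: 272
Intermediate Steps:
R = 0 (R = 0*(-4) = 0)
(R - 2*(-2 - 2))*34 = (0 - 2*(-2 - 2))*34 = (0 - 2*(-4))*34 = (0 + 8)*34 = 8*34 = 272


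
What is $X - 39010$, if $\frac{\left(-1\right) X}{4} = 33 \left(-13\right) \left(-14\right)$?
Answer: $-63034$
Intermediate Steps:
$X = -24024$ ($X = - 4 \cdot 33 \left(-13\right) \left(-14\right) = - 4 \left(\left(-429\right) \left(-14\right)\right) = \left(-4\right) 6006 = -24024$)
$X - 39010 = -24024 - 39010 = -63034$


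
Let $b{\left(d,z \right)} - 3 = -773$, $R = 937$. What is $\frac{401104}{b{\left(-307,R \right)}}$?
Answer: $- \frac{18232}{35} \approx -520.91$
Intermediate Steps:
$b{\left(d,z \right)} = -770$ ($b{\left(d,z \right)} = 3 - 773 = -770$)
$\frac{401104}{b{\left(-307,R \right)}} = \frac{401104}{-770} = 401104 \left(- \frac{1}{770}\right) = - \frac{18232}{35}$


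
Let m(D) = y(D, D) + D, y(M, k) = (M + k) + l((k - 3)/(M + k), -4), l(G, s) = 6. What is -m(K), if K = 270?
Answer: -816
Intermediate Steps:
y(M, k) = 6 + M + k (y(M, k) = (M + k) + 6 = 6 + M + k)
m(D) = 6 + 3*D (m(D) = (6 + D + D) + D = (6 + 2*D) + D = 6 + 3*D)
-m(K) = -(6 + 3*270) = -(6 + 810) = -1*816 = -816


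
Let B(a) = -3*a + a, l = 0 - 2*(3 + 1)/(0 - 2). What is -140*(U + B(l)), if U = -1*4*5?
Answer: 3920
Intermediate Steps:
U = -20 (U = -4*5 = -20)
l = 4 (l = 0 - 8/(-2) = 0 - 8*(-1)/2 = 0 - 2*(-2) = 0 + 4 = 4)
B(a) = -2*a
-140*(U + B(l)) = -140*(-20 - 2*4) = -140*(-20 - 8) = -140*(-28) = 3920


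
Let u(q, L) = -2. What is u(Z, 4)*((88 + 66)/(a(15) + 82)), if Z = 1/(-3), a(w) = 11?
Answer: -308/93 ≈ -3.3118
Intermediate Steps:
Z = -⅓ ≈ -0.33333
u(Z, 4)*((88 + 66)/(a(15) + 82)) = -2*(88 + 66)/(11 + 82) = -308/93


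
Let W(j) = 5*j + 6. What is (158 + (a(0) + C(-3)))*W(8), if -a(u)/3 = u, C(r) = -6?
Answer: 6992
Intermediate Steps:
a(u) = -3*u
W(j) = 6 + 5*j
(158 + (a(0) + C(-3)))*W(8) = (158 + (-3*0 - 6))*(6 + 5*8) = (158 + (0 - 6))*(6 + 40) = (158 - 6)*46 = 152*46 = 6992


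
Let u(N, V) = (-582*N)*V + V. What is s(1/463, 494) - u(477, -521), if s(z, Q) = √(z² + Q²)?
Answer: -144636373 + √52313753285/463 ≈ -1.4464e+8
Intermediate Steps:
u(N, V) = V - 582*N*V (u(N, V) = -582*N*V + V = V - 582*N*V)
s(z, Q) = √(Q² + z²)
s(1/463, 494) - u(477, -521) = √(494² + (1/463)²) - (-521)*(1 - 582*477) = √(244036 + (1/463)²) - (-521)*(1 - 277614) = √(244036 + 1/214369) - (-521)*(-277613) = √(52313753285/214369) - 1*144636373 = √52313753285/463 - 144636373 = -144636373 + √52313753285/463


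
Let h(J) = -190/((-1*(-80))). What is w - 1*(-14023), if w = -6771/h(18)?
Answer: 320605/19 ≈ 16874.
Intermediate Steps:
h(J) = -19/8 (h(J) = -190/80 = -190*1/80 = -19/8)
w = 54168/19 (w = -6771/(-19/8) = -6771*(-8/19) = 54168/19 ≈ 2850.9)
w - 1*(-14023) = 54168/19 - 1*(-14023) = 54168/19 + 14023 = 320605/19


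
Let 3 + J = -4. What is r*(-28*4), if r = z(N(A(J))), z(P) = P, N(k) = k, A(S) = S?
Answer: 784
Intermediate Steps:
J = -7 (J = -3 - 4 = -7)
r = -7
r*(-28*4) = -(-196)*4 = -7*(-112) = 784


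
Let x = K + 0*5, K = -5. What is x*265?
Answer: -1325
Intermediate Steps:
x = -5 (x = -5 + 0*5 = -5 + 0 = -5)
x*265 = -5*265 = -1325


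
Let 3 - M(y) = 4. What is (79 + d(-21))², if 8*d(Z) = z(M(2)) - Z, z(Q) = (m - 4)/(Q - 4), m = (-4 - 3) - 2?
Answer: 2686321/400 ≈ 6715.8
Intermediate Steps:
m = -9 (m = -7 - 2 = -9)
M(y) = -1 (M(y) = 3 - 1*4 = 3 - 4 = -1)
z(Q) = -13/(-4 + Q) (z(Q) = (-9 - 4)/(Q - 4) = -13/(-4 + Q))
d(Z) = 13/40 - Z/8 (d(Z) = (-13/(-4 - 1) - Z)/8 = (-13/(-5) - Z)/8 = (-13*(-⅕) - Z)/8 = (13/5 - Z)/8 = 13/40 - Z/8)
(79 + d(-21))² = (79 + (13/40 - ⅛*(-21)))² = (79 + (13/40 + 21/8))² = (79 + 59/20)² = (1639/20)² = 2686321/400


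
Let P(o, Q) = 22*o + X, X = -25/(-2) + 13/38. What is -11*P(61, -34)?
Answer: -283162/19 ≈ -14903.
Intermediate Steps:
X = 244/19 (X = -25*(-1/2) + 13*(1/38) = 25/2 + 13/38 = 244/19 ≈ 12.842)
P(o, Q) = 244/19 + 22*o (P(o, Q) = 22*o + 244/19 = 244/19 + 22*o)
-11*P(61, -34) = -11*(244/19 + 22*61) = -11*(244/19 + 1342) = -11*25742/19 = -283162/19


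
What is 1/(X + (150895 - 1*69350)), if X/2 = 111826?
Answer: 1/305197 ≈ 3.2766e-6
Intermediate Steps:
X = 223652 (X = 2*111826 = 223652)
1/(X + (150895 - 1*69350)) = 1/(223652 + (150895 - 1*69350)) = 1/(223652 + (150895 - 69350)) = 1/(223652 + 81545) = 1/305197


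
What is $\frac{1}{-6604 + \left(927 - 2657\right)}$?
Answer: $- \frac{1}{8334} \approx -0.00011999$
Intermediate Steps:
$\frac{1}{-6604 + \left(927 - 2657\right)} = \frac{1}{-6604 - 1730} = \frac{1}{-8334} = - \frac{1}{8334}$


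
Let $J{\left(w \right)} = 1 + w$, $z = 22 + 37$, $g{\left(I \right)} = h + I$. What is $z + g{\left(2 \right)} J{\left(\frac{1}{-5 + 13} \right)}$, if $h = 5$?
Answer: $\frac{535}{8} \approx 66.875$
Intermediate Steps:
$g{\left(I \right)} = 5 + I$
$z = 59$
$z + g{\left(2 \right)} J{\left(\frac{1}{-5 + 13} \right)} = 59 + \left(5 + 2\right) \left(1 + \frac{1}{-5 + 13}\right) = 59 + 7 \left(1 + \frac{1}{8}\right) = 59 + 7 \cdot \frac{9}{8} = 59 + \frac{63}{8} = \frac{535}{8}$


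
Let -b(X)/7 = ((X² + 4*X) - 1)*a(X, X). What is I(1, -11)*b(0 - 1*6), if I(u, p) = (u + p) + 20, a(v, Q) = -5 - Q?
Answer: -770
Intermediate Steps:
I(u, p) = 20 + p + u (I(u, p) = (p + u) + 20 = 20 + p + u)
b(X) = -7*(-5 - X)*(-1 + X² + 4*X) (b(X) = -7*((X² + 4*X) - 1)*(-5 - X) = -7*(-1 + X² + 4*X)*(-5 - X) = -7*(-5 - X)*(-1 + X² + 4*X))
I(1, -11)*b(0 - 1*6) = (20 - 11 + 1)*(7*(5 + (0 - 1*6))*(-1 + (0 - 1*6)² + 4*(0 - 1*6))) = 10*(7*(5 + (0 - 6))*(-1 + (0 - 6)² + 4*(0 - 6))) = 10*(7*(5 - 6)*(-1 + (-6)² + 4*(-6))) = 10*(7*(-1)*(-1 + 36 - 24)) = 10*(7*(-1)*11) = 10*(-77) = -770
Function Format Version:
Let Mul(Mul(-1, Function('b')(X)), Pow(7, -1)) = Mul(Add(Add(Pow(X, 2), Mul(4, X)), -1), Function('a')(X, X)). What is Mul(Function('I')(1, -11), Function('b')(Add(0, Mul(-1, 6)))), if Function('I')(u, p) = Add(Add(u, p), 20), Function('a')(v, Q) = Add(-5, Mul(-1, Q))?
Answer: -770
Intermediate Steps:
Function('I')(u, p) = Add(20, p, u) (Function('I')(u, p) = Add(Add(p, u), 20) = Add(20, p, u))
Function('b')(X) = Mul(-7, Add(-5, Mul(-1, X)), Add(-1, Pow(X, 2), Mul(4, X))) (Function('b')(X) = Mul(-7, Mul(Add(Add(Pow(X, 2), Mul(4, X)), -1), Add(-5, Mul(-1, X)))) = Mul(-7, Mul(Add(-1, Pow(X, 2), Mul(4, X)), Add(-5, Mul(-1, X)))) = Mul(-7, Mul(Add(-5, Mul(-1, X)), Add(-1, Pow(X, 2), Mul(4, X)))) = Mul(-7, Add(-5, Mul(-1, X)), Add(-1, Pow(X, 2), Mul(4, X))))
Mul(Function('I')(1, -11), Function('b')(Add(0, Mul(-1, 6)))) = Mul(Add(20, -11, 1), Mul(7, Add(5, Add(0, Mul(-1, 6))), Add(-1, Pow(Add(0, Mul(-1, 6)), 2), Mul(4, Add(0, Mul(-1, 6)))))) = Mul(10, Mul(7, Add(5, Add(0, -6)), Add(-1, Pow(Add(0, -6), 2), Mul(4, Add(0, -6))))) = Mul(10, Mul(7, Add(5, -6), Add(-1, Pow(-6, 2), Mul(4, -6)))) = Mul(10, Mul(7, -1, Add(-1, 36, -24))) = Mul(10, Mul(7, -1, 11)) = Mul(10, -77) = -770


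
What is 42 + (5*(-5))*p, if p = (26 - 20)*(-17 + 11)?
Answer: 942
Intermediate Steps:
p = -36 (p = 6*(-6) = -36)
42 + (5*(-5))*p = 42 + (5*(-5))*(-36) = 42 - 25*(-36) = 42 + 900 = 942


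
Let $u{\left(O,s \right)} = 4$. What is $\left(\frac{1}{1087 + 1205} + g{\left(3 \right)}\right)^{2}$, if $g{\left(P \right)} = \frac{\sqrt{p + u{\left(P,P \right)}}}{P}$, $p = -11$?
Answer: $- \frac{1361957}{1751088} + \frac{i \sqrt{7}}{3438} \approx -0.77778 + 0.00076956 i$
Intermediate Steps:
$g{\left(P \right)} = \frac{i \sqrt{7}}{P}$ ($g{\left(P \right)} = \frac{\sqrt{-11 + 4}}{P} = \frac{\sqrt{-7}}{P} = \frac{i \sqrt{7}}{P}$)
$\left(\frac{1}{1087 + 1205} + g{\left(3 \right)}\right)^{2} = \left(\frac{1}{1087 + 1205} + \frac{i \sqrt{7}}{3}\right)^{2} = \left(\frac{1}{2292} + i \sqrt{7} \cdot \frac{1}{3}\right)^{2} = \left(\frac{1}{2292} + \frac{i \sqrt{7}}{3}\right)^{2}$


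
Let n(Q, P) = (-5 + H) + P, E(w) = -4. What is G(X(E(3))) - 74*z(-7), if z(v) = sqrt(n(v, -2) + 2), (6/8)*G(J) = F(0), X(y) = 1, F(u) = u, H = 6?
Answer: -74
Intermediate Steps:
G(J) = 0 (G(J) = (4/3)*0 = 0)
n(Q, P) = 1 + P (n(Q, P) = (-5 + 6) + P = 1 + P)
z(v) = 1 (z(v) = sqrt((1 - 2) + 2) = sqrt(-1 + 2) = sqrt(1) = 1)
G(X(E(3))) - 74*z(-7) = 0 - 74*1 = 0 - 74 = -74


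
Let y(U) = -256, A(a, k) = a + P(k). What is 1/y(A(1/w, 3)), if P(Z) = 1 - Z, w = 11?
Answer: -1/256 ≈ -0.0039063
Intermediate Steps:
A(a, k) = 1 + a - k (A(a, k) = a + (1 - k) = 1 + a - k)
1/y(A(1/w, 3)) = 1/(-256) = -1/256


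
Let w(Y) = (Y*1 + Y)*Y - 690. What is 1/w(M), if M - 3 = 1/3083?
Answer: -9504889/6387248410 ≈ -0.0014881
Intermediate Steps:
M = 9250/3083 (M = 3 + 1/3083 = 9250/3083 ≈ 3.0003)
w(Y) = -690 + 2*Y² (w(Y) = (Y + Y)*Y - 690 = (2*Y)*Y - 690 = 2*Y² - 690 = -690 + 2*Y²)
1/w(M) = 1/(-690 + 2*(9250/3083)²) = 1/(-690 + 2*(85562500/9504889)) = 1/(-690 + 171125000/9504889) = 1/(-6387248410/9504889) = -9504889/6387248410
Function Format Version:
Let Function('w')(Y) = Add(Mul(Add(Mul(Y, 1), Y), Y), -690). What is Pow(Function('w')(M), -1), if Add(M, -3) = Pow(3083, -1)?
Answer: Rational(-9504889, 6387248410) ≈ -0.0014881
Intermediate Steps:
M = Rational(9250, 3083) (M = Add(3, Pow(3083, -1)) = Add(3, Rational(1, 3083)) = Rational(9250, 3083) ≈ 3.0003)
Function('w')(Y) = Add(-690, Mul(2, Pow(Y, 2))) (Function('w')(Y) = Add(Mul(Add(Y, Y), Y), -690) = Add(Mul(Mul(2, Y), Y), -690) = Add(Mul(2, Pow(Y, 2)), -690) = Add(-690, Mul(2, Pow(Y, 2))))
Pow(Function('w')(M), -1) = Pow(Add(-690, Mul(2, Pow(Rational(9250, 3083), 2))), -1) = Pow(Add(-690, Mul(2, Rational(85562500, 9504889))), -1) = Pow(Add(-690, Rational(171125000, 9504889)), -1) = Pow(Rational(-6387248410, 9504889), -1) = Rational(-9504889, 6387248410)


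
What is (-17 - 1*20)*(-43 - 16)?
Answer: 2183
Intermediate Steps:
(-17 - 1*20)*(-43 - 16) = (-17 - 20)*(-59) = -37*(-59) = 2183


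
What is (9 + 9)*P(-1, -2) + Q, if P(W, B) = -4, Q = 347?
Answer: 275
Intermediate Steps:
(9 + 9)*P(-1, -2) + Q = (9 + 9)*(-4) + 347 = 18*(-4) + 347 = -72 + 347 = 275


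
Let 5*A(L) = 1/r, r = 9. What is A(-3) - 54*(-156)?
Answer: 379081/45 ≈ 8424.0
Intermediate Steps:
A(L) = 1/45 (A(L) = (⅕)/9 = (⅕)*(⅑) = 1/45)
A(-3) - 54*(-156) = 1/45 - 54*(-156) = 1/45 + 8424 = 379081/45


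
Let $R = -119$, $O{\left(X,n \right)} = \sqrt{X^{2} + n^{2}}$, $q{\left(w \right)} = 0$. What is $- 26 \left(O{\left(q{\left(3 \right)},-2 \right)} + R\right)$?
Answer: $3042$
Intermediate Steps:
$- 26 \left(O{\left(q{\left(3 \right)},-2 \right)} + R\right) = - 26 \left(\sqrt{0^{2} + \left(-2\right)^{2}} - 119\right) = - 26 \left(\sqrt{0 + 4} - 119\right) = - 26 \left(\sqrt{4} - 119\right) = - 26 \left(2 - 119\right) = \left(-26\right) \left(-117\right) = 3042$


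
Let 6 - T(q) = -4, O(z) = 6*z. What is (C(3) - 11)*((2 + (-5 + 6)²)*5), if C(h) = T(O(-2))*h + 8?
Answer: 405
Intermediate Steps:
T(q) = 10 (T(q) = 6 - 1*(-4) = 6 + 4 = 10)
C(h) = 8 + 10*h (C(h) = 10*h + 8 = 8 + 10*h)
(C(3) - 11)*((2 + (-5 + 6)²)*5) = ((8 + 10*3) - 11)*((2 + (-5 + 6)²)*5) = ((8 + 30) - 11)*((2 + 1²)*5) = (38 - 11)*((2 + 1)*5) = 27*(3*5) = 27*15 = 405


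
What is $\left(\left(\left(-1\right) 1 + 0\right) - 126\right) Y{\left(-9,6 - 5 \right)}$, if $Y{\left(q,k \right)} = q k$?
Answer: $1143$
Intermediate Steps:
$Y{\left(q,k \right)} = k q$
$\left(\left(\left(-1\right) 1 + 0\right) - 126\right) Y{\left(-9,6 - 5 \right)} = \left(\left(\left(-1\right) 1 + 0\right) - 126\right) \left(6 - 5\right) \left(-9\right) = \left(\left(-1 + 0\right) - 126\right) 1 \left(-9\right) = \left(-1 - 126\right) \left(-9\right) = \left(-127\right) \left(-9\right) = 1143$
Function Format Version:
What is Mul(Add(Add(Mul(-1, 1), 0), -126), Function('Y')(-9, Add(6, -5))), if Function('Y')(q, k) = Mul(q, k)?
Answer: 1143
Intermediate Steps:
Function('Y')(q, k) = Mul(k, q)
Mul(Add(Add(Mul(-1, 1), 0), -126), Function('Y')(-9, Add(6, -5))) = Mul(Add(Add(Mul(-1, 1), 0), -126), Mul(Add(6, -5), -9)) = Mul(Add(Add(-1, 0), -126), Mul(1, -9)) = Mul(Add(-1, -126), -9) = Mul(-127, -9) = 1143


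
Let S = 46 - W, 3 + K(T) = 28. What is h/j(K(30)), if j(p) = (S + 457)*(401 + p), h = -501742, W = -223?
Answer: -250871/154638 ≈ -1.6223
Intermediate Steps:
K(T) = 25 (K(T) = -3 + 28 = 25)
S = 269 (S = 46 - 1*(-223) = 46 + 223 = 269)
j(p) = 291126 + 726*p (j(p) = (269 + 457)*(401 + p) = 726*(401 + p) = 291126 + 726*p)
h/j(K(30)) = -501742/(291126 + 726*25) = -501742/(291126 + 18150) = -501742/309276 = -501742*1/309276 = -250871/154638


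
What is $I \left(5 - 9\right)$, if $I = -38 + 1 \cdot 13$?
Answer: $100$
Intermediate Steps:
$I = -25$ ($I = -38 + 13 = -25$)
$I \left(5 - 9\right) = - 25 \left(5 - 9\right) = \left(-25\right) \left(-4\right) = 100$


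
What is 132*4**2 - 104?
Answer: 2008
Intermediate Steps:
132*4**2 - 104 = 132*16 - 104 = 2112 - 104 = 2008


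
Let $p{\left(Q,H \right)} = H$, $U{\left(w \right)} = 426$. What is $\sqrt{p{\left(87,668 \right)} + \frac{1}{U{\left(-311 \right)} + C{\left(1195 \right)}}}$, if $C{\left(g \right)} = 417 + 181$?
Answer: $\frac{\sqrt{684033}}{32} \approx 25.846$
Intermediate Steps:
$C{\left(g \right)} = 598$
$\sqrt{p{\left(87,668 \right)} + \frac{1}{U{\left(-311 \right)} + C{\left(1195 \right)}}} = \sqrt{668 + \frac{1}{426 + 598}} = \sqrt{668 + \frac{1}{1024}} = \sqrt{\frac{684033}{1024}} = \frac{\sqrt{684033}}{32}$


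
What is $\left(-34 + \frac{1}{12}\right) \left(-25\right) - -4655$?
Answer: $\frac{66035}{12} \approx 5502.9$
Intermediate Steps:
$\left(-34 + \frac{1}{12}\right) \left(-25\right) - -4655 = \left(-34 + \frac{1}{12}\right) \left(-25\right) + 4655 = \left(- \frac{407}{12}\right) \left(-25\right) + 4655 = \frac{10175}{12} + 4655 = \frac{66035}{12}$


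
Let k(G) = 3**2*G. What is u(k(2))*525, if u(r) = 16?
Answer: 8400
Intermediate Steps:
k(G) = 9*G
u(k(2))*525 = 16*525 = 8400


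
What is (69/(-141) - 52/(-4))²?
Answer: 345744/2209 ≈ 156.52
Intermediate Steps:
(69/(-141) - 52/(-4))² = (69*(-1/141) - 52*(-¼))² = (-23/47 + 13)² = (588/47)² = 345744/2209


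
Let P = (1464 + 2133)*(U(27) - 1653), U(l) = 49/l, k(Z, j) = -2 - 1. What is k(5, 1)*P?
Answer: 53453818/3 ≈ 1.7818e+7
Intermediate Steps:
k(Z, j) = -3
P = -53453818/9 (P = (1464 + 2133)*(49/27 - 1653) = 3597*(49*(1/27) - 1653) = 3597*(49/27 - 1653) = 3597*(-44582/27) = -53453818/9 ≈ -5.9393e+6)
k(5, 1)*P = -3*(-53453818/9) = 53453818/3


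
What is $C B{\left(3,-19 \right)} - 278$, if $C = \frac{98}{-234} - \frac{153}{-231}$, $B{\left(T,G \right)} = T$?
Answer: $- \frac{832640}{3003} \approx -277.27$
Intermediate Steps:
$C = \frac{2194}{9009}$ ($C = 98 \left(- \frac{1}{234}\right) - - \frac{51}{77} = - \frac{49}{117} + \frac{51}{77} = \frac{2194}{9009} \approx 0.24353$)
$C B{\left(3,-19 \right)} - 278 = \frac{2194}{9009} \cdot 3 - 278 = \frac{2194}{3003} - 278 = - \frac{832640}{3003}$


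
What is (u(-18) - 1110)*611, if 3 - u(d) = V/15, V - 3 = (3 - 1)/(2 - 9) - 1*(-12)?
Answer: -71082518/105 ≈ -6.7698e+5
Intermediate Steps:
V = 103/7 (V = 3 + ((3 - 1)/(2 - 9) - 1*(-12)) = 3 + (2/(-7) + 12) = 3 + (2*(-⅐) + 12) = 3 + (-2/7 + 12) = 3 + 82/7 = 103/7 ≈ 14.714)
u(d) = 212/105 (u(d) = 3 - 103/(7*15) = 3 - 1*103/105 = 3 - 103/105 = 212/105)
(u(-18) - 1110)*611 = (212/105 - 1110)*611 = -116338/105*611 = -71082518/105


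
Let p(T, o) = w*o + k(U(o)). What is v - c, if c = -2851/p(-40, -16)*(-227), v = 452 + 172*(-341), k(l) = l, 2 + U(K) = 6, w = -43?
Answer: -40921577/692 ≈ -59135.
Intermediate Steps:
U(K) = 4 (U(K) = -2 + 6 = 4)
p(T, o) = 4 - 43*o (p(T, o) = -43*o + 4 = 4 - 43*o)
v = -58200 (v = 452 - 58652 = -58200)
c = 647177/692 (c = -2851/(4 - 43*(-16))*(-227) = -2851/(4 + 688)*(-227) = -2851/692*(-227) = 647177/692 ≈ 935.23)
v - c = -58200 - 1*647177/692 = -58200 - 647177/692 = -40921577/692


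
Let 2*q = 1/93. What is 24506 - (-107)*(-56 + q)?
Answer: 3443711/186 ≈ 18515.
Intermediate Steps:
q = 1/186 (q = (½)/93 = (½)*(1/93) = 1/186 ≈ 0.0053763)
24506 - (-107)*(-56 + q) = 24506 - (-107)*(-56 + 1/186) = 24506 - (-107)*(-10415)/186 = 24506 - 1*1114405/186 = 24506 - 1114405/186 = 3443711/186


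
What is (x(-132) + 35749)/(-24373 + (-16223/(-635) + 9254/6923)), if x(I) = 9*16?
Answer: -22541342395/15289725578 ≈ -1.4743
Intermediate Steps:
x(I) = 144
(x(-132) + 35749)/(-24373 + (-16223/(-635) + 9254/6923)) = (144 + 35749)/(-24373 + (-16223/(-635) + 9254/6923)) = 35893/(-24373 + (-16223*(-1/635) + 9254*(1/6923))) = 35893/(-24373 + (16223/635 + 1322/989)) = 35893/(-24373 + 16884017/628015) = 35893/(-15289725578/628015) = 35893*(-628015/15289725578) = -22541342395/15289725578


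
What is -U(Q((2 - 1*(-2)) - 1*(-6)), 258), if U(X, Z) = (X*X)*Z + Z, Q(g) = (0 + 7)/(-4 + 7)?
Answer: -4988/3 ≈ -1662.7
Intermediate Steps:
Q(g) = 7/3
U(X, Z) = Z + Z*X² (U(X, Z) = X²*Z + Z = Z*X² + Z = Z + Z*X²)
-U(Q((2 - 1*(-2)) - 1*(-6)), 258) = -258*(1 + (7/3)²) = -258*(1 + 49/9) = -258*58/9 = -1*4988/3 = -4988/3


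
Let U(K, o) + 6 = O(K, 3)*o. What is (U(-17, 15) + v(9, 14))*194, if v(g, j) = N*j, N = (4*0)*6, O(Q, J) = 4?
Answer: 10476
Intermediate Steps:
N = 0 (N = 0*6 = 0)
U(K, o) = -6 + 4*o
v(g, j) = 0 (v(g, j) = 0*j = 0)
(U(-17, 15) + v(9, 14))*194 = ((-6 + 4*15) + 0)*194 = ((-6 + 60) + 0)*194 = (54 + 0)*194 = 54*194 = 10476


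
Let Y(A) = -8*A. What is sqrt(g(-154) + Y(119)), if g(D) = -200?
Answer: 24*I*sqrt(2) ≈ 33.941*I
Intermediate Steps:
sqrt(g(-154) + Y(119)) = sqrt(-200 - 8*119) = sqrt(-200 - 952) = sqrt(-1152) = 24*I*sqrt(2)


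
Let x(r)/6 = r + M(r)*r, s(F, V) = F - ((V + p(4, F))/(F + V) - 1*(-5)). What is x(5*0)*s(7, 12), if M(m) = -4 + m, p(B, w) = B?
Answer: 0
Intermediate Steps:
s(F, V) = -5 + F - (4 + V)/(F + V) (s(F, V) = F - ((V + 4)/(F + V) - 1*(-5)) = F - ((4 + V)/(F + V) + 5) = F - (5 + (4 + V)/(F + V)) = F + (-5 - (4 + V)/(F + V)) = -5 + F - (4 + V)/(F + V))
x(r) = 6*r + 6*r*(-4 + r) (x(r) = 6*(r + (-4 + r)*r) = 6*(r + r*(-4 + r)) = 6*r + 6*r*(-4 + r))
x(5*0)*s(7, 12) = (6*(5*0)*(-3 + 5*0))*((-4 + 7² - 6*12 - 5*7 + 7*12)/(7 + 12)) = (6*0*(-3 + 0))*((-4 + 49 - 72 - 35 + 84)/19) = (6*0*(-3))*((1/19)*22) = 0*(22/19) = 0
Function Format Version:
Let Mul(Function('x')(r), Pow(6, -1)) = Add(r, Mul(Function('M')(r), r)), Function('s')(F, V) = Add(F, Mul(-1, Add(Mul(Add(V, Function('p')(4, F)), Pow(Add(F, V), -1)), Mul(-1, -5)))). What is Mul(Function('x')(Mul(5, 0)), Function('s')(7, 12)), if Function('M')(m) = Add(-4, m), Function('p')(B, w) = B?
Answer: 0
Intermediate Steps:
Function('s')(F, V) = Add(-5, F, Mul(-1, Pow(Add(F, V), -1), Add(4, V))) (Function('s')(F, V) = Add(F, Mul(-1, Add(Mul(Add(V, 4), Pow(Add(F, V), -1)), Mul(-1, -5)))) = Add(F, Mul(-1, Add(Mul(Add(4, V), Pow(Add(F, V), -1)), 5))) = Add(F, Mul(-1, Add(Mul(Pow(Add(F, V), -1), Add(4, V)), 5))) = Add(F, Mul(-1, Add(5, Mul(Pow(Add(F, V), -1), Add(4, V))))) = Add(F, Add(-5, Mul(-1, Pow(Add(F, V), -1), Add(4, V)))) = Add(-5, F, Mul(-1, Pow(Add(F, V), -1), Add(4, V))))
Function('x')(r) = Add(Mul(6, r), Mul(6, r, Add(-4, r))) (Function('x')(r) = Mul(6, Add(r, Mul(Add(-4, r), r))) = Mul(6, Add(r, Mul(r, Add(-4, r)))) = Add(Mul(6, r), Mul(6, r, Add(-4, r))))
Mul(Function('x')(Mul(5, 0)), Function('s')(7, 12)) = Mul(Mul(6, Mul(5, 0), Add(-3, Mul(5, 0))), Mul(Pow(Add(7, 12), -1), Add(-4, Pow(7, 2), Mul(-6, 12), Mul(-5, 7), Mul(7, 12)))) = Mul(Mul(6, 0, Add(-3, 0)), Mul(Pow(19, -1), Add(-4, 49, -72, -35, 84))) = Mul(Mul(6, 0, -3), Mul(Rational(1, 19), 22)) = Mul(0, Rational(22, 19)) = 0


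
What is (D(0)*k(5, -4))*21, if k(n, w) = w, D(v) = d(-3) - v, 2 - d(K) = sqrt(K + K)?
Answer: -168 + 84*I*sqrt(6) ≈ -168.0 + 205.76*I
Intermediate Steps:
d(K) = 2 - sqrt(2)*sqrt(K) (d(K) = 2 - sqrt(K + K) = 2 - sqrt(2*K) = 2 - sqrt(2)*sqrt(K))
D(v) = 2 - v - I*sqrt(6) (D(v) = (2 - sqrt(2)*sqrt(-3)) - v = (2 - sqrt(2)*I*sqrt(3)) - v = (2 - I*sqrt(6)) - v = 2 - v - I*sqrt(6))
(D(0)*k(5, -4))*21 = ((2 - 1*0 - I*sqrt(6))*(-4))*21 = ((2 + 0 - I*sqrt(6))*(-4))*21 = ((2 - I*sqrt(6))*(-4))*21 = (-8 + 4*I*sqrt(6))*21 = -168 + 84*I*sqrt(6)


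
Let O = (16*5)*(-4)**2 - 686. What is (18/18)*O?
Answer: 594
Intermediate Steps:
O = 594 (O = 80*16 - 686 = 1280 - 686 = 594)
(18/18)*O = (18/18)*594 = (18*(1/18))*594 = 1*594 = 594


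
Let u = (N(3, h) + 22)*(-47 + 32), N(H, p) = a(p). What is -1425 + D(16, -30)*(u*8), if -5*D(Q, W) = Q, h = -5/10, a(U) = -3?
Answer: 5871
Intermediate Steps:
h = -1/2 (h = -5*1/10 = -1/2 ≈ -0.50000)
D(Q, W) = -Q/5
N(H, p) = -3
u = -285 (u = (-3 + 22)*(-47 + 32) = 19*(-15) = -285)
-1425 + D(16, -30)*(u*8) = -1425 + (-1/5*16)*(-285*8) = -1425 - 16/5*(-2280) = -1425 + 7296 = 5871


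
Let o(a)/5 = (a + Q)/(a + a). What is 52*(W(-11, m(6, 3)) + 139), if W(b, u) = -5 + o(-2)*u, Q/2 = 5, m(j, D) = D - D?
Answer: 6968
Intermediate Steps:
m(j, D) = 0
Q = 10 (Q = 2*5 = 10)
o(a) = 5*(10 + a)/(2*a) (o(a) = 5*((a + 10)/(a + a)) = 5*((10 + a)/((2*a))) = 5*((10 + a)*(1/(2*a))) = 5*((10 + a)/(2*a)) = 5*(10 + a)/(2*a))
W(b, u) = -5 - 10*u (W(b, u) = -5 + (5/2 + 25/(-2))*u = -5 + (5/2 + 25*(-1/2))*u = -5 + (5/2 - 25/2)*u = -5 - 10*u)
52*(W(-11, m(6, 3)) + 139) = 52*((-5 - 10*0) + 139) = 52*((-5 + 0) + 139) = 52*(-5 + 139) = 52*134 = 6968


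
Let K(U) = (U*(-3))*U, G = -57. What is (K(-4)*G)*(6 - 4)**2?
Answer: 10944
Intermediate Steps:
K(U) = -3*U**2 (K(U) = (-3*U)*U = -3*U**2)
(K(-4)*G)*(6 - 4)**2 = (-3*(-4)**2*(-57))*(6 - 4)**2 = (-3*16*(-57))*2**2 = -48*(-57)*4 = 2736*4 = 10944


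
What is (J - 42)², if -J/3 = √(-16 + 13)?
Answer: 1737 + 252*I*√3 ≈ 1737.0 + 436.48*I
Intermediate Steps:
J = -3*I*√3 (J = -3*√(-16 + 13) = -3*I*√3 ≈ -5.1962*I)
(J - 42)² = (-3*I*√3 - 42)² = (-42 - 3*I*√3)²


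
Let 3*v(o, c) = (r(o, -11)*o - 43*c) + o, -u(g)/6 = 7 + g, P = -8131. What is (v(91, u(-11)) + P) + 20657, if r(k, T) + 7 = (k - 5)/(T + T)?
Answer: 392087/33 ≈ 11881.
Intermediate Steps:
u(g) = -42 - 6*g (u(g) = -6*(7 + g) = -42 - 6*g)
r(k, T) = -7 + (-5 + k)/(2*T) (r(k, T) = -7 + (k - 5)/(T + T) = -7 + (-5 + k)/((2*T)) = -7 + (-5 + k)*(1/(2*T)) = -7 + (-5 + k)/(2*T))
v(o, c) = -43*c/3 + o/3 + o*(-149/22 - o/22)/3 (v(o, c) = ((((½)*(-5 + o - 14*(-11))/(-11))*o - 43*c) + o)/3 = ((((½)*(-1/11)*(-5 + o + 154))*o - 43*c) + o)/3 = ((((½)*(-1/11)*(149 + o))*o - 43*c) + o)/3 = (((-149/22 - o/22)*o - 43*c) + o)/3 = ((o*(-149/22 - o/22) - 43*c) + o)/3 = ((-43*c + o*(-149/22 - o/22)) + o)/3 = (o - 43*c + o*(-149/22 - o/22))/3 = -43*c/3 + o/3 + o*(-149/22 - o/22)/3)
(v(91, u(-11)) + P) + 20657 = ((-43*(-42 - 6*(-11))/3 + (⅓)*91 - 1/66*91*(149 + 91)) - 8131) + 20657 = ((-43*(-42 + 66)/3 + 91/3 - 1/66*91*240) - 8131) + 20657 = ((-43/3*24 + 91/3 - 3640/11) - 8131) + 20657 = ((-344 + 91/3 - 3640/11) - 8131) + 20657 = (-21271/33 - 8131) + 20657 = -289594/33 + 20657 = 392087/33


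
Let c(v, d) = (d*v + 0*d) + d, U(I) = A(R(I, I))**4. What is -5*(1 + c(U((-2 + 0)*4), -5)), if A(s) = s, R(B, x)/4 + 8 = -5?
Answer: 182790420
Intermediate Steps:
R(B, x) = -52 (R(B, x) = -32 + 4*(-5) = -32 - 20 = -52)
U(I) = 7311616 (U(I) = (-52)**4 = 7311616)
c(v, d) = d + d*v (c(v, d) = (d*v + 0) + d = d*v + d = d + d*v)
-5*(1 + c(U((-2 + 0)*4), -5)) = -5*(1 - 5*(1 + 7311616)) = -5*(1 - 5*7311617) = -5*(1 - 36558085) = -5*(-36558084) = 182790420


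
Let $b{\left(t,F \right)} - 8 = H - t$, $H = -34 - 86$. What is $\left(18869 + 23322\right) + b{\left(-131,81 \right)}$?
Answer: $42210$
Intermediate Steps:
$H = -120$ ($H = -34 - 86 = -120$)
$b{\left(t,F \right)} = -112 - t$ ($b{\left(t,F \right)} = 8 - \left(120 + t\right) = -112 - t$)
$\left(18869 + 23322\right) + b{\left(-131,81 \right)} = \left(18869 + 23322\right) - -19 = 42191 + \left(-112 + 131\right) = 42191 + 19 = 42210$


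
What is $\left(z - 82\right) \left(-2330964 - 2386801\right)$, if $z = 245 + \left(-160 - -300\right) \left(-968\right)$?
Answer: $638582517105$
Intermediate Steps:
$z = -135275$ ($z = 245 + \left(-160 + 300\right) \left(-968\right) = 245 + 140 \left(-968\right) = 245 - 135520 = -135275$)
$\left(z - 82\right) \left(-2330964 - 2386801\right) = \left(-135275 - 82\right) \left(-2330964 - 2386801\right) = \left(-135357\right) \left(-4717765\right) = 638582517105$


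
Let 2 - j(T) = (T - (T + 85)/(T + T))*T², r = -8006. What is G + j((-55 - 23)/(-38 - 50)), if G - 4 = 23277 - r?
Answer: 2668505239/85184 ≈ 31326.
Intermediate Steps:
G = 31287 (G = 4 + (23277 - 1*(-8006)) = 4 + (23277 + 8006) = 4 + 31283 = 31287)
j(T) = 2 - T²*(T - (85 + T)/(2*T)) (j(T) = 2 - (T - (T + 85)/(T + T))*T² = 2 - (T - (85 + T)/(2*T))*T² = 2 - T²*(T - (85 + T)/(2*T)))
G + j((-55 - 23)/(-38 - 50)) = 31287 + (2 + ((-55 - 23)/(-38 - 50))²/2 - ((-55 - 23)/(-38 - 50))³ + 85*((-55 - 23)/(-38 - 50))/2) = 31287 + (2 + (-78/(-88))²/2 - (-78/(-88))³ + 85*(-78/(-88))/2) = 31287 + (2 + (-78*(-1/88))²/2 - (-78*(-1/88))³ + 85*(-78*(-1/88))/2) = 31287 + (2 + (39/44)²/2 - (39/44)³ + (85/2)*(39/44)) = 31287 + (2 + (½)*(1521/1936) - 1*59319/85184 + 3315/88) = 31287 + (2 + 1521/3872 - 59319/85184 + 3315/88) = 31287 + 3353431/85184 = 2668505239/85184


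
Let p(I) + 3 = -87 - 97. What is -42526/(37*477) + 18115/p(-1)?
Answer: -327663997/3300363 ≈ -99.281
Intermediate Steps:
p(I) = -187 (p(I) = -3 + (-87 - 97) = -3 - 184 = -187)
-42526/(37*477) + 18115/p(-1) = -42526/(37*477) + 18115/(-187) = -42526/17649 + 18115*(-1/187) = -42526*1/17649 - 18115/187 = -42526/17649 - 18115/187 = -327663997/3300363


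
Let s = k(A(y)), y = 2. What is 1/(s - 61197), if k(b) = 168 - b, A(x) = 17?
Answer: -1/61046 ≈ -1.6381e-5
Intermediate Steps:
s = 151 (s = 168 - 1*17 = 168 - 17 = 151)
1/(s - 61197) = 1/(151 - 61197) = 1/(-61046) = -1/61046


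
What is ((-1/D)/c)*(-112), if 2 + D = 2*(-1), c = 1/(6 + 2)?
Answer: -224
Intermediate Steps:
c = ⅛ (c = 1/8 = ⅛ ≈ 0.12500)
D = -4 (D = -2 + 2*(-1) = -2 - 2 = -4)
((-1/D)/c)*(-112) = ((-1/(-4))/(⅛))*(-112) = (-1*(-¼)*8)*(-112) = ((¼)*8)*(-112) = 2*(-112) = -224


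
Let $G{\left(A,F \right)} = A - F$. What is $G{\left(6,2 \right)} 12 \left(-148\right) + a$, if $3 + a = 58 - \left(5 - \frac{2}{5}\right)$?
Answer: $- \frac{35268}{5} \approx -7053.6$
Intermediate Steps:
$a = \frac{252}{5}$ ($a = -3 + \left(58 - \left(5 - \frac{2}{5}\right)\right) = -3 + \left(58 - \frac{23}{5}\right) = -3 + \frac{267}{5} = \frac{252}{5} \approx 50.4$)
$G{\left(6,2 \right)} 12 \left(-148\right) + a = \left(6 - 2\right) 12 \left(-148\right) + \frac{252}{5} = 4 \cdot 12 \left(-148\right) + \frac{252}{5} = 48 \left(-148\right) + \frac{252}{5} = -7104 + \frac{252}{5} = - \frac{35268}{5}$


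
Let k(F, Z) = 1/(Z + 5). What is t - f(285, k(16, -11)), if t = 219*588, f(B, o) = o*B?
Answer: 257639/2 ≈ 1.2882e+5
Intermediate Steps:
k(F, Z) = 1/(5 + Z)
f(B, o) = B*o
t = 128772
t - f(285, k(16, -11)) = 128772 - 285/(5 - 11) = 128772 - 285/(-6) = 128772 - 285*(-1)/6 = 128772 - 1*(-95/2) = 128772 + 95/2 = 257639/2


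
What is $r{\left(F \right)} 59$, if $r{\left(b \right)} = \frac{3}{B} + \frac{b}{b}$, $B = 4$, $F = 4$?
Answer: $\frac{413}{4} \approx 103.25$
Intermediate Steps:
$r{\left(b \right)} = \frac{7}{4}$ ($r{\left(b \right)} = \frac{3}{4} + \frac{b}{b} = 3 \cdot \frac{1}{4} + 1 = \frac{3}{4} + 1 = \frac{7}{4}$)
$r{\left(F \right)} 59 = \frac{7}{4} \cdot 59 = \frac{413}{4}$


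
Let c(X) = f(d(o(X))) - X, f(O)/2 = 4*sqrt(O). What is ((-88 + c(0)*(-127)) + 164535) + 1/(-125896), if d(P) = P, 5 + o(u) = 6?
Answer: 20575309175/125896 ≈ 1.6343e+5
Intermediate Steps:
o(u) = 1 (o(u) = -5 + 6 = 1)
f(O) = 8*sqrt(O) (f(O) = 2*(4*sqrt(O)) = 8*sqrt(O))
c(X) = 8 - X (c(X) = 8*sqrt(1) - X = 8*1 - X = 8 - X)
((-88 + c(0)*(-127)) + 164535) + 1/(-125896) = ((-88 + (8 - 1*0)*(-127)) + 164535) + 1/(-125896) = ((-88 + (8 + 0)*(-127)) + 164535) - 1/125896 = ((-88 + 8*(-127)) + 164535) - 1/125896 = ((-88 - 1016) + 164535) - 1/125896 = (-1104 + 164535) - 1/125896 = 163431 - 1/125896 = 20575309175/125896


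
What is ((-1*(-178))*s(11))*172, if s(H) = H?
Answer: 336776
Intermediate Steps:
((-1*(-178))*s(11))*172 = (-1*(-178)*11)*172 = (178*11)*172 = 1958*172 = 336776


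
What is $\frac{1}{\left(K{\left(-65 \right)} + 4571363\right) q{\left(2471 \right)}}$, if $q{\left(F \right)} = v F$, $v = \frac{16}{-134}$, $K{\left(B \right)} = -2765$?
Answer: $- \frac{67}{90312045264} \approx -7.4187 \cdot 10^{-10}$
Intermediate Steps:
$v = - \frac{8}{67}$ ($v = 16 \left(- \frac{1}{134}\right) = - \frac{8}{67} \approx -0.1194$)
$q{\left(F \right)} = - \frac{8 F}{67}$
$\frac{1}{\left(K{\left(-65 \right)} + 4571363\right) q{\left(2471 \right)}} = \frac{1}{\left(-2765 + 4571363\right) \left(\left(- \frac{8}{67}\right) 2471\right)} = \frac{1}{4568598 \left(- \frac{19768}{67}\right)} = \frac{1}{4568598} \left(- \frac{67}{19768}\right) = - \frac{67}{90312045264}$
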